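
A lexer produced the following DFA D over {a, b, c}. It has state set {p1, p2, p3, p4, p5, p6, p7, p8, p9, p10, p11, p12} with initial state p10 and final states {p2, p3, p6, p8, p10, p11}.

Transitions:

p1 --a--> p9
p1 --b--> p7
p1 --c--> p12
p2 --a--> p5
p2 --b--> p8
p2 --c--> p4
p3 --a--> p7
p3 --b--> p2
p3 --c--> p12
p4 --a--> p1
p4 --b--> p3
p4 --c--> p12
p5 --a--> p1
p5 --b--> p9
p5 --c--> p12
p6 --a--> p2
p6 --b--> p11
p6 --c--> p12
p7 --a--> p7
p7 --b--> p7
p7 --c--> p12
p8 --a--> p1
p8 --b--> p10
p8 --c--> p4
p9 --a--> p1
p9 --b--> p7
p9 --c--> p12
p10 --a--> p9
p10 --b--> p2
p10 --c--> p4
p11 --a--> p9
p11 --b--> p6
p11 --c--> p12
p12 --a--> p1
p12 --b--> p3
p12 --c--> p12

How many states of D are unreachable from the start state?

2

BFS from p10 reaches {p1, p2, p3, p4, p5, p7, p8, p9, p10, p12}; the 2 state(s) p6, p11 are never visited.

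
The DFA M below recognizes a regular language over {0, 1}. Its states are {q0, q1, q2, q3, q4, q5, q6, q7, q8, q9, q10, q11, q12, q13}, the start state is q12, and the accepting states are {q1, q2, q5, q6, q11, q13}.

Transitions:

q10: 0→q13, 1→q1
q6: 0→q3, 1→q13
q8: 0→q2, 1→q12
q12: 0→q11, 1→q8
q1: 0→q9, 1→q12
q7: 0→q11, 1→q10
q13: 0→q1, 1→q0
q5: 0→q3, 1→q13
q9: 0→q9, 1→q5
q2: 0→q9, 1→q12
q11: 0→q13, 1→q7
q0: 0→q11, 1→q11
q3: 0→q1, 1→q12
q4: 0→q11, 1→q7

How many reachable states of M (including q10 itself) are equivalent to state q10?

Reachable states from the start: {q0,q1,q2,q3,q5,q7,q8,q9,q10,q11,q12,q13}. Unreachable: {q4,q6} — drop them.
Initial partition by acceptance: {q1,q2,q5,q11,q13} | {q0,q3,q7,q8,q9,q10,q12}.
Split {q1,q2,q5,q11,q13} by δ(·,0) → {q1,q2,q5} and {q11,q13}.
Split {q1,q2,q5} by δ(·,1) → {q1,q2} and {q5}.
On input 0, block {q0,q3,q7,q8,q9,q10,q12} splits into {q0,q7,q10,q12} and {q3,q8} and {q9}.
Split {q0,q7,q10,q12} by δ(·,1) → {q0} and {q7} and {q10} and {q12}.
Split {q11,q13} by δ(·,0) → {q11} and {q13}.
The partition is now stable with 10 blocks: {q1,q2} | {q0} | {q11} | {q5} | {q3,q8} | {q9} | {q7} | {q10} | {q12} | {q13}.
The equivalence class containing q10 is {q10}, of size 1.

1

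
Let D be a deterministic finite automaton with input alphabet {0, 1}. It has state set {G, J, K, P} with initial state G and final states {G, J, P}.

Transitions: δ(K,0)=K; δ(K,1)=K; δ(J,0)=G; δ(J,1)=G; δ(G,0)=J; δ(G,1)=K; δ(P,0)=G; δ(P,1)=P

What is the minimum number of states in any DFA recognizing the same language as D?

States {P} cannot be reached from the start state, so discard them.
Start with accepting vs non-accepting: {G,J} | {K}.
Refine {G,J} on symbol 1: members go to different blocks, giving {J} and {G}.
The partition is now stable with 3 blocks: {J} | {K} | {G}.

3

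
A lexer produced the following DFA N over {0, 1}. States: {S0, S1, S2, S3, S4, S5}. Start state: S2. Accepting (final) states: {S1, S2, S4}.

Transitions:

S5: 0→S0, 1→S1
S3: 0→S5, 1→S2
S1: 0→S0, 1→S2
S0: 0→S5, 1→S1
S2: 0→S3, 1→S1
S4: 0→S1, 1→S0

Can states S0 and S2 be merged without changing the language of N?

No

First remove the unreachable states {S4}; 5 states remain.
P0 = {S1,S2} | {S0,S3,S5}.
Stable partition: {S1,S2} | {S0,S3,S5} — 2 equivalence classes.
S0 and S2 end up in different blocks, so they are distinguishable. For instance, the string 'ε' is accepted from only S2.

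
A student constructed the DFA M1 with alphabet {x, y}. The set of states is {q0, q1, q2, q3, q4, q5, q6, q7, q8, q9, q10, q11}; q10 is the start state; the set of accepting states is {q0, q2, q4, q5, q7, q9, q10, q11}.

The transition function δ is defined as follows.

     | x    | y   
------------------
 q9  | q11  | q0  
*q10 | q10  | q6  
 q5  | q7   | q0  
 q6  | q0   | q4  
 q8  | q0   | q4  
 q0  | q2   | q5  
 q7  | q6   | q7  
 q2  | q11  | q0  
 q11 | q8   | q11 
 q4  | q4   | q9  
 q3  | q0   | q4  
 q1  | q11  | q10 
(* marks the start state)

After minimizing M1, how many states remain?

States {q1,q3} cannot be reached from the start state, so discard them.
Start with accepting vs non-accepting: {q0,q2,q4,q5,q7,q9,q10,q11} | {q6,q8}.
Refine {q0,q2,q4,q5,q7,q9,q10,q11} on symbol x: members go to different blocks, giving {q0,q2,q4,q5,q9,q10} and {q7,q11}.
Split {q0,q2,q4,q5,q9,q10} by δ(·,x) → {q0,q4,q10} and {q2,q5,q9}.
Split {q0,q4,q10} by δ(·,x) → {q4,q10} and {q0}.
Refine {q4,q10} on symbol y: members go to different blocks, giving {q4} and {q10}.
No further refinement is possible. Final partition (6 blocks): {q4} | {q6,q8} | {q7,q11} | {q2,q5,q9} | {q0} | {q10}.

6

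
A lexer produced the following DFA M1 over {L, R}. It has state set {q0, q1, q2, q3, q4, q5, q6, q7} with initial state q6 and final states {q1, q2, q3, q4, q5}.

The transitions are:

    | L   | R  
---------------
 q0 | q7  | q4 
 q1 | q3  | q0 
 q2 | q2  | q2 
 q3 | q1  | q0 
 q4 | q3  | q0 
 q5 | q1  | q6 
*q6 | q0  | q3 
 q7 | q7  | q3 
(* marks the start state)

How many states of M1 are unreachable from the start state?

No path from q6 leads to q2, q5; the other 6 states are all reachable.

2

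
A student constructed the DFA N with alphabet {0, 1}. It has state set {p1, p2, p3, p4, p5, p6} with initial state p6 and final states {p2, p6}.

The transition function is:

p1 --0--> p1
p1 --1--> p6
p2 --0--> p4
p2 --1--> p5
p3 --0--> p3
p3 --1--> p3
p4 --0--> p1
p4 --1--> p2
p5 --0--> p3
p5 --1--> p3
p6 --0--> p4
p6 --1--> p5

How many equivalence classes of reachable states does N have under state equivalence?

3

All states are reachable from the start state.
Start with accepting vs non-accepting: {p2,p6} | {p1,p3,p4,p5}.
On input 1, block {p1,p3,p4,p5} splits into {p1,p4} and {p3,p5}.
The partition is now stable with 3 blocks: {p2,p6} | {p1,p4} | {p3,p5}.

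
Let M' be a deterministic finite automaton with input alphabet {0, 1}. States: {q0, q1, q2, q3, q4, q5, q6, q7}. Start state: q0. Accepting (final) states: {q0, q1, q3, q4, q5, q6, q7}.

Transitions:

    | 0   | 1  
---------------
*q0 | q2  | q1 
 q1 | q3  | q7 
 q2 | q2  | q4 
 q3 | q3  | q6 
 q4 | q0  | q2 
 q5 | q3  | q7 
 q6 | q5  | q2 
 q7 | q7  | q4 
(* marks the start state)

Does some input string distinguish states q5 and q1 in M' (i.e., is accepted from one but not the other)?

No

Every state is reachable, so we keep all 8.
P0 = {q0,q1,q3,q4,q5,q6,q7} | {q2}.
On input 0, block {q0,q1,q3,q4,q5,q6,q7} splits into {q1,q3,q4,q5,q6,q7} and {q0}.
On input 0, block {q1,q3,q4,q5,q6,q7} splits into {q1,q3,q5,q6,q7} and {q4}.
On input 1, block {q1,q3,q5,q6,q7} splits into {q1,q3,q5} and {q6} and {q7}.
Refine {q1,q3,q5} on symbol 1: members go to different blocks, giving {q1,q5} and {q3}.
Stable partition: {q1,q5} | {q2} | {q0} | {q4} | {q6} | {q7} | {q3} — 7 equivalence classes.
q5 and q1 lie in the same block of the stable partition, so they are equivalent — no string distinguishes them.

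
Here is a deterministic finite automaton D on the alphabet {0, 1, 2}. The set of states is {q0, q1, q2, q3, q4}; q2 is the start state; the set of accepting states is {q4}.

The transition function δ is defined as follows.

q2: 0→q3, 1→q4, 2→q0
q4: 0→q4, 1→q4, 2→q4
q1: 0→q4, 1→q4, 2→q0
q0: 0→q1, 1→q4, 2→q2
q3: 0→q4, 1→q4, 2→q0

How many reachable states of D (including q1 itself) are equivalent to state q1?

2

Every state is reachable, so we keep all 5.
Start with accepting vs non-accepting: {q4} | {q0,q1,q2,q3}.
Refine {q0,q1,q2,q3} on symbol 0: members go to different blocks, giving {q0,q2} and {q1,q3}.
Stable partition: {q4} | {q0,q2} | {q1,q3} — 3 equivalence classes.
State q1 belongs to the block {q1,q3}, which has 2 states.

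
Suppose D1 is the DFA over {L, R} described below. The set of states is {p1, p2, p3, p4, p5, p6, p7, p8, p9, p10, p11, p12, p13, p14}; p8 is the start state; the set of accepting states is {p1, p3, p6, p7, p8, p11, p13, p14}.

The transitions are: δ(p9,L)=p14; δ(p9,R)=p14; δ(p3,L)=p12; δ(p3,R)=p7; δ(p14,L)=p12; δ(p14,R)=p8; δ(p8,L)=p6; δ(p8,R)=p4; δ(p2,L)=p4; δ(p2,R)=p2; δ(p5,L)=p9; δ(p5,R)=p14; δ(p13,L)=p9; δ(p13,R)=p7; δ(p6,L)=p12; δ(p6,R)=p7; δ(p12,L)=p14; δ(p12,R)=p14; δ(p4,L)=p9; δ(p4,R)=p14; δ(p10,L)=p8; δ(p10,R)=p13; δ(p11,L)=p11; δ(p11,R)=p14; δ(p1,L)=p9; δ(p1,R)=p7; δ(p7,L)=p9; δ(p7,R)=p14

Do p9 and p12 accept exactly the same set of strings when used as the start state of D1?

Yes

Reachable states from the start: {p4,p6,p7,p8,p9,p12,p14}. Unreachable: {p1,p2,p3,p5,p10,p11,p13} — drop them.
P0 = {p6,p7,p8,p14} | {p4,p9,p12}.
Refine {p6,p7,p8,p14} on symbol L: members go to different blocks, giving {p6,p7,p14} and {p8}.
Refine {p6,p7,p14} on symbol R: members go to different blocks, giving {p6,p7} and {p14}.
Split {p6,p7} by δ(·,R) → {p6} and {p7}.
Split {p4,p9,p12} by δ(·,L) → {p9,p12} and {p4}.
Stable partition: {p6} | {p9,p12} | {p8} | {p14} | {p7} | {p4} — 6 equivalence classes.
p9 and p12 lie in the same block of the stable partition, so they are equivalent — no string distinguishes them.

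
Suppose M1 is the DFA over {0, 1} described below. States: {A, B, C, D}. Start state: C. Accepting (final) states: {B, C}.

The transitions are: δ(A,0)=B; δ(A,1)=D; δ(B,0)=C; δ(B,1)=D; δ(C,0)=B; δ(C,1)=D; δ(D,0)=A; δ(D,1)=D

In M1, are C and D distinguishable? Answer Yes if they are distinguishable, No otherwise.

Initial partition by acceptance: {B,C} | {A,D}.
Refine {A,D} on symbol 0: members go to different blocks, giving {A} and {D}.
Stable partition: {B,C} | {A} | {D} — 3 equivalence classes.
C and D end up in different blocks, so they are distinguishable. For instance, the string 'ε' is accepted from only C.

Yes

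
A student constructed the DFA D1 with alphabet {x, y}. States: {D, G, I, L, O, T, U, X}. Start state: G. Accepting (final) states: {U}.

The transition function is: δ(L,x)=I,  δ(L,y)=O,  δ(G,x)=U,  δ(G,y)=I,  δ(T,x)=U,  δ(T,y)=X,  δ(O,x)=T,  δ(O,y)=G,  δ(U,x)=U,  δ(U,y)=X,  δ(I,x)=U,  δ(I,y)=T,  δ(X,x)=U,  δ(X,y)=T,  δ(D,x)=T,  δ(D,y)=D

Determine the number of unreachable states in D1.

3

Starting at G and following transitions, the reachable set is {G, I, T, U, X}. That leaves D, L, O unreachable — 3 in total.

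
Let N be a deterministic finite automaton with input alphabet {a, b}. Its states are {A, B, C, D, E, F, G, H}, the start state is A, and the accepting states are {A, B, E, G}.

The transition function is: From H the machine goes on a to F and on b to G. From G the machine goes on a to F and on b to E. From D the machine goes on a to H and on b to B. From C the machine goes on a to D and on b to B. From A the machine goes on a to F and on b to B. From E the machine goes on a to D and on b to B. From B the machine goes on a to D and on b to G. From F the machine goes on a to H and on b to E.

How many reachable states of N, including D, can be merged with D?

Reachable states from the start: {A,B,D,E,F,G,H}. Unreachable: {C} — drop them.
Initial partition by acceptance: {A,B,E,G} | {D,F,H}.
The partition is now stable with 2 blocks: {A,B,E,G} | {D,F,H}.
The equivalence class containing D is {D,F,H}, of size 3.

3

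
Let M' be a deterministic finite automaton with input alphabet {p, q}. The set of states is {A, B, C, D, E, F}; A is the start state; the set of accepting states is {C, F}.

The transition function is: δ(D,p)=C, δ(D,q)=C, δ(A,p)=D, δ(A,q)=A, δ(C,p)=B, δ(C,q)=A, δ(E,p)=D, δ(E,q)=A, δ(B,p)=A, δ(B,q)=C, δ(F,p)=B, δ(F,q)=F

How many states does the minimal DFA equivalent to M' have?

First remove the unreachable states {E,F}; 4 states remain.
Start with accepting vs non-accepting: {C} | {A,B,D}.
On input p, block {A,B,D} splits into {A,B} and {D}.
On input p, block {A,B} splits into {A} and {B}.
The partition is now stable with 4 blocks: {C} | {A} | {D} | {B}.

4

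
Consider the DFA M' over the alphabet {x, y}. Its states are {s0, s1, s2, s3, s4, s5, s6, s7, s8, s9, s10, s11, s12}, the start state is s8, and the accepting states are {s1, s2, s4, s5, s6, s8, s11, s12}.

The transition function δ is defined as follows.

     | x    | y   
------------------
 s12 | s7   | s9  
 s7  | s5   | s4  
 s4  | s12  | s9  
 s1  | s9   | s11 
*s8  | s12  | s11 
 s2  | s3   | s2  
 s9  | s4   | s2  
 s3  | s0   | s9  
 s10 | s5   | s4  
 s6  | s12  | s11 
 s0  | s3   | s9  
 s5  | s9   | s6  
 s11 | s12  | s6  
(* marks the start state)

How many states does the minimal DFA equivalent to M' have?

8

Reachable states from the start: {s0,s2,s3,s4,s5,s6,s7,s8,s9,s11,s12}. Unreachable: {s1,s10} — drop them.
Initial partition by acceptance: {s2,s4,s5,s6,s8,s11,s12} | {s0,s3,s7,s9}.
On input x, block {s2,s4,s5,s6,s8,s11,s12} splits into {s4,s6,s8,s11} and {s2,s5,s12}.
Split {s4,s6,s8,s11} by δ(·,y) → {s6,s8,s11} and {s4}.
Refine {s0,s3,s7,s9} on symbol x: members go to different blocks, giving {s0,s3} and {s7} and {s9}.
Split {s2,s5,s12} by δ(·,x) → {s2} and {s5} and {s12}.
No further refinement is possible. Final partition (8 blocks): {s6,s8,s11} | {s0,s3} | {s2} | {s4} | {s7} | {s9} | {s5} | {s12}.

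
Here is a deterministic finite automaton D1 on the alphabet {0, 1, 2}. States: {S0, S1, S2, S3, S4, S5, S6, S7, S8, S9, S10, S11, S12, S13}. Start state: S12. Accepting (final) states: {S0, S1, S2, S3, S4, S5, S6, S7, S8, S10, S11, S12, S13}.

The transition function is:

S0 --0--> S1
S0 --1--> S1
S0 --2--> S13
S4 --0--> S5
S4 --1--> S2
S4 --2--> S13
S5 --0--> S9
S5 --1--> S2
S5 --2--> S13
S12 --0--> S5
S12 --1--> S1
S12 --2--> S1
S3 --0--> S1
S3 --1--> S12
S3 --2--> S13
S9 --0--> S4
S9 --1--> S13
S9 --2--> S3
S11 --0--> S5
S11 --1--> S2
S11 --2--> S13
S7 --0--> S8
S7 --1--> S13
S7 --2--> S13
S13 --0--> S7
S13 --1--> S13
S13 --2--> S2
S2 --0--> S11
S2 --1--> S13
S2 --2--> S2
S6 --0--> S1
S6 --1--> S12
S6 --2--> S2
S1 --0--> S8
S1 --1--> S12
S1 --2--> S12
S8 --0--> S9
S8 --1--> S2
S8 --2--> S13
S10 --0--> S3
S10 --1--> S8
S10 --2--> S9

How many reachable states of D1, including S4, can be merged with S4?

3

First remove the unreachable states {S0,S6,S10}; 11 states remain.
Start with accepting vs non-accepting: {S1,S2,S3,S4,S5,S7,S8,S11,S12,S13} | {S9}.
Split {S1,S2,S3,S4,S5,S7,S8,S11,S12,S13} by δ(·,0) → {S1,S2,S3,S4,S7,S11,S12,S13} and {S5,S8}.
Split {S1,S2,S3,S4,S7,S11,S12,S13} by δ(·,0) → {S1,S4,S7,S11,S12} and {S2,S3,S13}.
On input 1, block {S1,S4,S7,S11,S12} splits into {S4,S7,S11} and {S1,S12}.
Split {S2,S3,S13} by δ(·,0) → {S2,S13} and {S3}.
The partition is now stable with 6 blocks: {S4,S7,S11} | {S9} | {S5,S8} | {S2,S13} | {S1,S12} | {S3}.
The equivalence class containing S4 is {S4,S7,S11}, of size 3.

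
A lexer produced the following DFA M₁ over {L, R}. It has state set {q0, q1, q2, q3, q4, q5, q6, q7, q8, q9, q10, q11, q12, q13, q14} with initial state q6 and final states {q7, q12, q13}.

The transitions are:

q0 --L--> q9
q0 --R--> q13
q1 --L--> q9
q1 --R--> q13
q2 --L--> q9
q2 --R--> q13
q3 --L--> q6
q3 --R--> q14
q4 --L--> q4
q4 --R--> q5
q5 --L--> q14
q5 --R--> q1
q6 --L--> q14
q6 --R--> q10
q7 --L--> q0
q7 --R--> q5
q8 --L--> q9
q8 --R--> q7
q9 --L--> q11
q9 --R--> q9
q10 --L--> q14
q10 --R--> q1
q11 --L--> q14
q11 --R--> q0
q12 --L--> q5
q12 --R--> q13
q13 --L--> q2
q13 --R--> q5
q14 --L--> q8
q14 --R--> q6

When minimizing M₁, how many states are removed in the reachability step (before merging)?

3

Starting at q6 and following transitions, the reachable set is {q0, q1, q2, q5, q6, q7, q8, q9, q10, q11, q13, q14}. That leaves q3, q4, q12 unreachable — 3 in total.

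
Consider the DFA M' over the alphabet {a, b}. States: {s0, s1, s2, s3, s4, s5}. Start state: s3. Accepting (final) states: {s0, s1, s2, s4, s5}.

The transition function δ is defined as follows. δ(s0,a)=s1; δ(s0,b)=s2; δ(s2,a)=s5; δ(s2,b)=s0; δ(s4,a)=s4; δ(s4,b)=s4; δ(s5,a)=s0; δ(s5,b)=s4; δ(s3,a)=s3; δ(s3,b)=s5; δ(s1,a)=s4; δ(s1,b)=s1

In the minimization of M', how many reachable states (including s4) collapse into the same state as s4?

All states are reachable from the start state.
Start with accepting vs non-accepting: {s0,s1,s2,s4,s5} | {s3}.
The partition is now stable with 2 blocks: {s0,s1,s2,s4,s5} | {s3}.
The equivalence class containing s4 is {s0,s1,s2,s4,s5}, of size 5.

5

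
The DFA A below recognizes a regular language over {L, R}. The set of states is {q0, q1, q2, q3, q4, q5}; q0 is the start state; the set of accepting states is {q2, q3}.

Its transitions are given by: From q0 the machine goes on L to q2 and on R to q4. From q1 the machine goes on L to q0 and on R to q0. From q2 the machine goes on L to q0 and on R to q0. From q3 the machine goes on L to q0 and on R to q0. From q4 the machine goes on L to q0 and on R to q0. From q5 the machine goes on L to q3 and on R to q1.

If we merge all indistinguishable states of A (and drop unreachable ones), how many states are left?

3

First remove the unreachable states {q1,q3,q5}; 3 states remain.
Initial partition by acceptance: {q2} | {q0,q4}.
On input L, block {q0,q4} splits into {q0} and {q4}.
The partition is now stable with 3 blocks: {q2} | {q0} | {q4}.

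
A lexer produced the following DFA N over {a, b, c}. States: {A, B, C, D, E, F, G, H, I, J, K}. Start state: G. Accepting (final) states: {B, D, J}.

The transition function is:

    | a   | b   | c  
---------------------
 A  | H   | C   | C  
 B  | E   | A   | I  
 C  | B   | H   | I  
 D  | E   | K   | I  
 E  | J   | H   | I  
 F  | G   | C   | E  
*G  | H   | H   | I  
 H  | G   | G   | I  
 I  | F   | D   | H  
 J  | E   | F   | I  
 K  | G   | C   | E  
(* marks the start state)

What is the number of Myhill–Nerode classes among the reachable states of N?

Initial partition by acceptance: {B,D,J} | {A,C,E,F,G,H,I,K}.
Split {A,C,E,F,G,H,I,K} by δ(·,a) → {A,F,G,H,I,K} and {C,E}.
Split {A,F,G,H,I,K} by δ(·,b) → {A,F,K} and {G,H} and {I}.
Stable partition: {B,D,J} | {A,F,K} | {C,E} | {G,H} | {I} — 5 equivalence classes.

5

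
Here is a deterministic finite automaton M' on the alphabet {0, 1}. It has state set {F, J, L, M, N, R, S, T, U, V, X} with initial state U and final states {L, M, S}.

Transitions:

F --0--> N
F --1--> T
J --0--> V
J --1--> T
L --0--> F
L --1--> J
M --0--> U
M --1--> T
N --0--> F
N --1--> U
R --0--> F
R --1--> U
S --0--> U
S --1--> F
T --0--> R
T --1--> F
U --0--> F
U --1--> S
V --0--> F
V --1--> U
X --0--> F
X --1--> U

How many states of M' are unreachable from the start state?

BFS from U reaches {F, N, R, S, T, U}; the 5 state(s) J, L, M, V, X are never visited.

5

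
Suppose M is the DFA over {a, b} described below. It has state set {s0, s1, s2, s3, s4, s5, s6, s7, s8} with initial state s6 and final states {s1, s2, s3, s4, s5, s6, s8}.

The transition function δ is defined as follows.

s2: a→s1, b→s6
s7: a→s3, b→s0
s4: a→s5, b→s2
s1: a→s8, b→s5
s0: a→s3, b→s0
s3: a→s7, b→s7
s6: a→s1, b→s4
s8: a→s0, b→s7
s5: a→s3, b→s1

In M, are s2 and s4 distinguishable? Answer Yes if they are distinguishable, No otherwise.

All states are reachable from the start state.
Initial partition by acceptance: {s1,s2,s3,s4,s5,s6,s8} | {s0,s7}.
Refine {s1,s2,s3,s4,s5,s6,s8} on symbol a: members go to different blocks, giving {s1,s2,s4,s5,s6} and {s3,s8}.
On input a, block {s1,s2,s4,s5,s6} splits into {s2,s4,s6} and {s1,s5}.
The partition is now stable with 4 blocks: {s2,s4,s6} | {s0,s7} | {s3,s8} | {s1,s5}.
s2 and s4 lie in the same block of the stable partition, so they are equivalent — no string distinguishes them.

No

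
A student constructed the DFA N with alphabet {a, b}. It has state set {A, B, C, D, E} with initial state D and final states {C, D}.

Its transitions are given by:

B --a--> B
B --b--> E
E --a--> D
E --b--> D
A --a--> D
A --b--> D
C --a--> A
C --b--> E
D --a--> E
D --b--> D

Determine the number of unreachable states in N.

No path from D leads to A, B, C; the other 2 states are all reachable.

3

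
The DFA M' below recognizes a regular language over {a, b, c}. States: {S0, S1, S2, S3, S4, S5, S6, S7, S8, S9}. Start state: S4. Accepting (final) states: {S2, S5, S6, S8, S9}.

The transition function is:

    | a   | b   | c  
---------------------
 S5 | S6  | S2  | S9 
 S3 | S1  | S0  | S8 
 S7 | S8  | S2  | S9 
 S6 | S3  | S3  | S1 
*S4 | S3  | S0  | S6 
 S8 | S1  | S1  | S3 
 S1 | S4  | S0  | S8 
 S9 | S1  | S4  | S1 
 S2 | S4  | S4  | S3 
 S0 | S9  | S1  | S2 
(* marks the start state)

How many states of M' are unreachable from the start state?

2

No path from S4 leads to S5, S7; the other 8 states are all reachable.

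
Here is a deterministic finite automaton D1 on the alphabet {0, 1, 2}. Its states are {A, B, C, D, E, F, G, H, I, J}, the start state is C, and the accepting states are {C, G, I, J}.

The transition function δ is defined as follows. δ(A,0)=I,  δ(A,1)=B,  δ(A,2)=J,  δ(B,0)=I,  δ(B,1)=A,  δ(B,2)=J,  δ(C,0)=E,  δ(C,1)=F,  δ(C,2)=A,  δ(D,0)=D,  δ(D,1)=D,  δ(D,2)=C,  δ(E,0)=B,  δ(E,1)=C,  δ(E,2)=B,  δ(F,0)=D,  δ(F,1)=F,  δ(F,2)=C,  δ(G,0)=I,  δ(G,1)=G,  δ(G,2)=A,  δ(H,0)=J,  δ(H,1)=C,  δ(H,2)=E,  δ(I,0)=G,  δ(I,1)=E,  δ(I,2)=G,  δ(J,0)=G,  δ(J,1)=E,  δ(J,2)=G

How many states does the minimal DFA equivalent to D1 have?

Reachable states from the start: {A,B,C,D,E,F,G,I,J}. Unreachable: {H} — drop them.
Initial partition by acceptance: {C,G,I,J} | {A,B,D,E,F}.
On input 0, block {C,G,I,J} splits into {G,I,J} and {C}.
On input 1, block {G,I,J} splits into {I,J} and {G}.
On input 0, block {A,B,D,E,F} splits into {D,E,F} and {A,B}.
Split {D,E,F} by δ(·,0) → {D,F} and {E}.
The partition is now stable with 6 blocks: {I,J} | {D,F} | {C} | {G} | {A,B} | {E}.

6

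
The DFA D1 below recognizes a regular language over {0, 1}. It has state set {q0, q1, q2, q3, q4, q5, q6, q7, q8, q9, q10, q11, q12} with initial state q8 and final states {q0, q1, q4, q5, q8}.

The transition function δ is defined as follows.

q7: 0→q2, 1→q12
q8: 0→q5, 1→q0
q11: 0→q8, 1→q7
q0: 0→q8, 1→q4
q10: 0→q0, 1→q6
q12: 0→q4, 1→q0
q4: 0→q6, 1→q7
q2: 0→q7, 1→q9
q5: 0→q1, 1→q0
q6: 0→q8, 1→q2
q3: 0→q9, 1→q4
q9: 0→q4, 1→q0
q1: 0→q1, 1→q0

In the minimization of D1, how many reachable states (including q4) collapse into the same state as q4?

1

First remove the unreachable states {q3,q10,q11}; 10 states remain.
Start with accepting vs non-accepting: {q0,q1,q4,q5,q8} | {q2,q6,q7,q9,q12}.
Refine {q0,q1,q4,q5,q8} on symbol 0: members go to different blocks, giving {q0,q1,q5,q8} and {q4}.
On input 1, block {q0,q1,q5,q8} splits into {q1,q5,q8} and {q0}.
Split {q2,q6,q7,q9,q12} by δ(·,0) → {q2,q7} and {q9,q12} and {q6}.
The partition is now stable with 6 blocks: {q1,q5,q8} | {q2,q7} | {q4} | {q0} | {q9,q12} | {q6}.
The equivalence class containing q4 is {q4}, of size 1.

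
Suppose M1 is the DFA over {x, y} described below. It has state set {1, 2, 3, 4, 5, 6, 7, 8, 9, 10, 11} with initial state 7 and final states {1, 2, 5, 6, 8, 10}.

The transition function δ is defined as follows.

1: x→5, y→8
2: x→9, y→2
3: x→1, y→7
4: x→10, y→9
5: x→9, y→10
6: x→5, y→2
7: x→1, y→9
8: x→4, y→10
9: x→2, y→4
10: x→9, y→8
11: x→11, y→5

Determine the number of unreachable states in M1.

3

No path from 7 leads to 3, 6, 11; the other 8 states are all reachable.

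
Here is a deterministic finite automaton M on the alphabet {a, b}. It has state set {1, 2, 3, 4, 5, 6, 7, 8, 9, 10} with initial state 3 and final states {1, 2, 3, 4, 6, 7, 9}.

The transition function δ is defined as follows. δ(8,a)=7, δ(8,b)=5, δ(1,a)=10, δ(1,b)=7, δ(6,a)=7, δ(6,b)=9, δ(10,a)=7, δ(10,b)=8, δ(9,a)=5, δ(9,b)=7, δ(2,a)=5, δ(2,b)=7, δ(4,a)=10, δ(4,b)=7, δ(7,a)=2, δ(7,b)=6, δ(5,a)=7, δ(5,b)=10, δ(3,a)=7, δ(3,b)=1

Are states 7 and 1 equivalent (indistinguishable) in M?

Reachable states from the start: {1,2,3,5,6,7,8,9,10}. Unreachable: {4} — drop them.
Start with accepting vs non-accepting: {1,2,3,6,7,9} | {5,8,10}.
Refine {1,2,3,6,7,9} on symbol a: members go to different blocks, giving {1,2,9} and {3,6,7}.
On input a, block {3,6,7} splits into {3,6} and {7}.
Stable partition: {1,2,9} | {5,8,10} | {3,6} | {7} — 4 equivalence classes.
7 and 1 end up in different blocks, so they are distinguishable. For instance, the string 'a' is accepted from only 7.

No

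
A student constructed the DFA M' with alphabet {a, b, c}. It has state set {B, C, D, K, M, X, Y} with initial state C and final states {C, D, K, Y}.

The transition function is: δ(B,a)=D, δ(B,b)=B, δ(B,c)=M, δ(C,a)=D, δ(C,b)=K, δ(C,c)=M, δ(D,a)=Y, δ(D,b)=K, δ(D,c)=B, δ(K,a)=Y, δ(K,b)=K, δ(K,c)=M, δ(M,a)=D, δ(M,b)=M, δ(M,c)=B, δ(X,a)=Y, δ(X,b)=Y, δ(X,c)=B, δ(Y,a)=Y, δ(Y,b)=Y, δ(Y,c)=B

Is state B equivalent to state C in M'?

First remove the unreachable states {X}; 6 states remain.
P0 = {C,D,K,Y} | {B,M}.
No further refinement is possible. Final partition (2 blocks): {C,D,K,Y} | {B,M}.
B and C end up in different blocks, so they are distinguishable. For instance, the string 'ε' is accepted from only C.

No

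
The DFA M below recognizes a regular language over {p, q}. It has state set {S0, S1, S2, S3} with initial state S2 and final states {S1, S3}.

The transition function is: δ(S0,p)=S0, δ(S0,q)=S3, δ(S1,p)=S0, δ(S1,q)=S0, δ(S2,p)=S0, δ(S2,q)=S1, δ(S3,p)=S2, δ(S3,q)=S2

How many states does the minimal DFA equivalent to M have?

All states are reachable from the start state.
P0 = {S1,S3} | {S0,S2}.
No further refinement is possible. Final partition (2 blocks): {S1,S3} | {S0,S2}.

2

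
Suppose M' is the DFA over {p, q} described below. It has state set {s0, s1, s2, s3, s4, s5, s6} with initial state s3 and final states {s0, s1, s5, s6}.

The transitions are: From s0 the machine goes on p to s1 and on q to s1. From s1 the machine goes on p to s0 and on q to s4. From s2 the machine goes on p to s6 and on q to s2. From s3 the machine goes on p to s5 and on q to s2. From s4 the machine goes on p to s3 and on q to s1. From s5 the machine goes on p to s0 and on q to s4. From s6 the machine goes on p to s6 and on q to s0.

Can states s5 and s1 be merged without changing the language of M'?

P0 = {s0,s1,s5,s6} | {s2,s3,s4}.
Refine {s0,s1,s5,s6} on symbol q: members go to different blocks, giving {s0,s6} and {s1,s5}.
Refine {s0,s6} on symbol p: members go to different blocks, giving {s0} and {s6}.
Split {s2,s3,s4} by δ(·,p) → {s2} and {s3} and {s4}.
The partition is now stable with 6 blocks: {s0} | {s2} | {s1,s5} | {s6} | {s3} | {s4}.
s5 and s1 lie in the same block of the stable partition, so they are equivalent — no string distinguishes them.

Yes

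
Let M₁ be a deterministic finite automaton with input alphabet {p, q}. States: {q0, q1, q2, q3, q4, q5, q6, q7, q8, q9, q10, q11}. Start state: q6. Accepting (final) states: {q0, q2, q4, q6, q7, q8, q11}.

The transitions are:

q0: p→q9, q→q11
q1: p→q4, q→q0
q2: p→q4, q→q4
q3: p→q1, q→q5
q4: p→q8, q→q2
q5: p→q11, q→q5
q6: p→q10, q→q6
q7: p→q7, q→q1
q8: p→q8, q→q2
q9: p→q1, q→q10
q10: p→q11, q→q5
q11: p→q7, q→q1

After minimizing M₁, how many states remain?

First remove the unreachable states {q3}; 11 states remain.
Start with accepting vs non-accepting: {q0,q2,q4,q6,q7,q8,q11} | {q1,q5,q9,q10}.
Split {q0,q2,q4,q6,q7,q8,q11} by δ(·,p) → {q2,q4,q7,q8,q11} and {q0,q6}.
Split {q2,q4,q7,q8,q11} by δ(·,q) → {q2,q4,q8} and {q7,q11}.
Split {q1,q5,q9,q10} by δ(·,p) → {q5,q10} and {q1} and {q9}.
Refine {q0,q6} on symbol p: members go to different blocks, giving {q0} and {q6}.
No further refinement is possible. Final partition (7 blocks): {q2,q4,q8} | {q5,q10} | {q0} | {q7,q11} | {q1} | {q9} | {q6}.

7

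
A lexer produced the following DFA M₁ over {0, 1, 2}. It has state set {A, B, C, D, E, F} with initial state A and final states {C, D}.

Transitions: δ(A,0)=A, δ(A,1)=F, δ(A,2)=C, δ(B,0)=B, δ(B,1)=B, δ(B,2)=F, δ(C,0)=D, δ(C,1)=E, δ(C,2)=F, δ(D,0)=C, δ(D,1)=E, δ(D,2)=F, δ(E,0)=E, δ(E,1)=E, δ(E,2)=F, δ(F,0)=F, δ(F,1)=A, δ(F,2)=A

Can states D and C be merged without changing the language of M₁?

Yes

Reachable states from the start: {A,C,D,E,F}. Unreachable: {B} — drop them.
Start with accepting vs non-accepting: {C,D} | {A,E,F}.
Split {A,E,F} by δ(·,2) → {E,F} and {A}.
Refine {E,F} on symbol 1: members go to different blocks, giving {E} and {F}.
Stable partition: {C,D} | {E} | {A} | {F} — 4 equivalence classes.
D and C lie in the same block of the stable partition, so they are equivalent — no string distinguishes them.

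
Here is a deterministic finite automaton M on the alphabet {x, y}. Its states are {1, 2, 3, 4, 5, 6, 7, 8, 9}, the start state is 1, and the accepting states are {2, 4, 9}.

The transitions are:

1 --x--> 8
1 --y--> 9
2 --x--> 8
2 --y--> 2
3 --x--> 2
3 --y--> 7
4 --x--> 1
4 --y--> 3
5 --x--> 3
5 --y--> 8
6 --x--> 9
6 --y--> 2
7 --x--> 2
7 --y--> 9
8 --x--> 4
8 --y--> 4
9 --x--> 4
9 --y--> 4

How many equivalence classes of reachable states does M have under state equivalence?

7

First remove the unreachable states {5,6}; 7 states remain.
Initial partition by acceptance: {2,4,9} | {1,3,7,8}.
Refine {2,4,9} on symbol x: members go to different blocks, giving {2,4} and {9}.
Refine {2,4} on symbol y: members go to different blocks, giving {2} and {4}.
Refine {1,3,7,8} on symbol x: members go to different blocks, giving {3,7} and {1} and {8}.
Split {3,7} by δ(·,y) → {3} and {7}.
No further refinement is possible. Final partition (7 blocks): {2} | {3} | {9} | {4} | {1} | {8} | {7}.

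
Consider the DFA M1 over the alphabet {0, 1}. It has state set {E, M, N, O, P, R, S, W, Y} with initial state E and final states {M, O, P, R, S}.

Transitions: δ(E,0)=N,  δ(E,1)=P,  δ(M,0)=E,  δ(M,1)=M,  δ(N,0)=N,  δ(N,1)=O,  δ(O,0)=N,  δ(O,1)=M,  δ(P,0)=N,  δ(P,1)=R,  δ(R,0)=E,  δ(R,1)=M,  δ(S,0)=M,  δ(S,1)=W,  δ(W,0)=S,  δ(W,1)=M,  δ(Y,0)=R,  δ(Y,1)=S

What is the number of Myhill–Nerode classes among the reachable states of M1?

2

States {S,W,Y} cannot be reached from the start state, so discard them.
Start with accepting vs non-accepting: {M,O,P,R} | {E,N}.
No further refinement is possible. Final partition (2 blocks): {M,O,P,R} | {E,N}.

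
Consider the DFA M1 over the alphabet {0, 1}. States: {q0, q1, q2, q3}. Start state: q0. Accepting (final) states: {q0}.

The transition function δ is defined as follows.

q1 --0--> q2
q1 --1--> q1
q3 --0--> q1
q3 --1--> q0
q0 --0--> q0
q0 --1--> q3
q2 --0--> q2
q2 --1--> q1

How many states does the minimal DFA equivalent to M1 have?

3

Every state is reachable, so we keep all 4.
P0 = {q0} | {q1,q2,q3}.
On input 1, block {q1,q2,q3} splits into {q1,q2} and {q3}.
The partition is now stable with 3 blocks: {q0} | {q1,q2} | {q3}.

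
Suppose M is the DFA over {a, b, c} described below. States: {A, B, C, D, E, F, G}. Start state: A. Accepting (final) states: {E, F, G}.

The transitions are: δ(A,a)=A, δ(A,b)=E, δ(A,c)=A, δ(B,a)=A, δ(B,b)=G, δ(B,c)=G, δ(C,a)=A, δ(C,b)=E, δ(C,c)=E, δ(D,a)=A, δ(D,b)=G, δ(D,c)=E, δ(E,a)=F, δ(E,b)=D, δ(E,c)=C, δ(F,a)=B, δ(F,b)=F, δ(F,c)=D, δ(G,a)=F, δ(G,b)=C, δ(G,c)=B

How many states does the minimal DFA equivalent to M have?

Every state is reachable, so we keep all 7.
Start with accepting vs non-accepting: {E,F,G} | {A,B,C,D}.
On input a, block {E,F,G} splits into {E,G} and {F}.
On input c, block {A,B,C,D} splits into {B,C,D} and {A}.
No further refinement is possible. Final partition (4 blocks): {E,G} | {B,C,D} | {F} | {A}.

4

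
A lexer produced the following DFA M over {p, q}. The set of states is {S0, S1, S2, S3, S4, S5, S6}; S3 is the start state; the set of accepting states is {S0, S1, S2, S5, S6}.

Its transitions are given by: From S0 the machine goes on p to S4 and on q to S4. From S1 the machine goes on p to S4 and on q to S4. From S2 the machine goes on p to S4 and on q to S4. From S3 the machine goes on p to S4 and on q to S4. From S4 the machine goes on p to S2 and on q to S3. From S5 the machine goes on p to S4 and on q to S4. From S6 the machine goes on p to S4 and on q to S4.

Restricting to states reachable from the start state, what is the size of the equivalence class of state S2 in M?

1

Reachable states from the start: {S2,S3,S4}. Unreachable: {S0,S1,S5,S6} — drop them.
Initial partition by acceptance: {S2} | {S3,S4}.
Split {S3,S4} by δ(·,p) → {S3} and {S4}.
Stable partition: {S2} | {S3} | {S4} — 3 equivalence classes.
The equivalence class containing S2 is {S2}, of size 1.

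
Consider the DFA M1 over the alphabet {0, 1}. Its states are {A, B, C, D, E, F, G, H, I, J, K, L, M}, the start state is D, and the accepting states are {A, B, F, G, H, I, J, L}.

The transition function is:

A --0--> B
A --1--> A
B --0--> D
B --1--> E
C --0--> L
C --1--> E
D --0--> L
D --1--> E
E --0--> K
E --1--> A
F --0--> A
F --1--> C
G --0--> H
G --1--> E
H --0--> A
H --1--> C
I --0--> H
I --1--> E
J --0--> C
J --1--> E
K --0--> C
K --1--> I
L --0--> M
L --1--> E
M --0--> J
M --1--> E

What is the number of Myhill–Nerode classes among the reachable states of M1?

States {F,G} cannot be reached from the start state, so discard them.
P0 = {A,B,H,I,J,L} | {C,D,E,K,M}.
Refine {A,B,H,I,J,L} on symbol 0: members go to different blocks, giving {A,H,I} and {B,J,L}.
Refine {A,H,I} on symbol 0: members go to different blocks, giving {H,I} and {A}.
Refine {H,I} on symbol 0: members go to different blocks, giving {H} and {I}.
Refine {C,D,E,K,M} on symbol 0: members go to different blocks, giving {C,D,M} and {E,K}.
On input 0, block {E,K} splits into {E} and {K}.
The partition is now stable with 7 blocks: {H} | {C,D,M} | {B,J,L} | {A} | {I} | {E} | {K}.

7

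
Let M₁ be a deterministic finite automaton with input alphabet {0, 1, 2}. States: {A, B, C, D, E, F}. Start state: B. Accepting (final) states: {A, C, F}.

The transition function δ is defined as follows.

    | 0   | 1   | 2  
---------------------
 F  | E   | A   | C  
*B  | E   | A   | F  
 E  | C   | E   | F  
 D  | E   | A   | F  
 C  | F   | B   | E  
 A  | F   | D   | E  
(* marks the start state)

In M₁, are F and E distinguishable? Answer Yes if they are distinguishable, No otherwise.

Start with accepting vs non-accepting: {A,C,F} | {B,D,E}.
Split {A,C,F} by δ(·,0) → {A,C} and {F}.
Split {B,D,E} by δ(·,0) → {B,D} and {E}.
Stable partition: {A,C} | {B,D} | {F} | {E} — 4 equivalence classes.
F and E end up in different blocks, so they are distinguishable. For instance, the string 'ε' is accepted from only F.

Yes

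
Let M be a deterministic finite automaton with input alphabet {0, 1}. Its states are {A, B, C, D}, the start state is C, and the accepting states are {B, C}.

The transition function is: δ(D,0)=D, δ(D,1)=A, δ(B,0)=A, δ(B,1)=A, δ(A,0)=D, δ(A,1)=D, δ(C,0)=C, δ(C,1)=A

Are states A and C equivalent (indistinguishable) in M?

No

First remove the unreachable states {B}; 3 states remain.
Initial partition by acceptance: {C} | {A,D}.
No further refinement is possible. Final partition (2 blocks): {C} | {A,D}.
A and C end up in different blocks, so they are distinguishable. For instance, the string 'ε' is accepted from only C.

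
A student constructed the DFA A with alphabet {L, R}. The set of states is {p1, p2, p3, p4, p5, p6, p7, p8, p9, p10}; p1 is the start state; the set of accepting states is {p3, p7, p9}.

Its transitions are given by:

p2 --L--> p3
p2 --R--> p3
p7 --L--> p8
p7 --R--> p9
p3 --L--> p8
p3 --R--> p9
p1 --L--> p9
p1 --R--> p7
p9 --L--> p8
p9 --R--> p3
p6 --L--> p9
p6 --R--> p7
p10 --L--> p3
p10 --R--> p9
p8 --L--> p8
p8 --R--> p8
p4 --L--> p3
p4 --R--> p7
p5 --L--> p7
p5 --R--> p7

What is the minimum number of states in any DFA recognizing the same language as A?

States {p2,p4,p5,p6,p10} cannot be reached from the start state, so discard them.
Initial partition by acceptance: {p3,p7,p9} | {p1,p8}.
Split {p1,p8} by δ(·,L) → {p1} and {p8}.
Stable partition: {p3,p7,p9} | {p1} | {p8} — 3 equivalence classes.

3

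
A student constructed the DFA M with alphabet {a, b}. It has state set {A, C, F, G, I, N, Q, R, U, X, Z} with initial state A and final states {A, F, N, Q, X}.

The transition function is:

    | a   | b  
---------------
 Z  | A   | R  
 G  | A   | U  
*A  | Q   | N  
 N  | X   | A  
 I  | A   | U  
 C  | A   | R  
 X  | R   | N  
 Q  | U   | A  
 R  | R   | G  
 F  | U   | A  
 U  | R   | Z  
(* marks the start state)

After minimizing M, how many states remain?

4

Reachable states from the start: {A,G,N,Q,R,U,X,Z}. Unreachable: {C,F,I} — drop them.
Initial partition by acceptance: {A,N,Q,X} | {G,R,U,Z}.
On input a, block {A,N,Q,X} splits into {Q,X} and {A,N}.
Refine {G,R,U,Z} on symbol a: members go to different blocks, giving {G,Z} and {R,U}.
No further refinement is possible. Final partition (4 blocks): {Q,X} | {G,Z} | {A,N} | {R,U}.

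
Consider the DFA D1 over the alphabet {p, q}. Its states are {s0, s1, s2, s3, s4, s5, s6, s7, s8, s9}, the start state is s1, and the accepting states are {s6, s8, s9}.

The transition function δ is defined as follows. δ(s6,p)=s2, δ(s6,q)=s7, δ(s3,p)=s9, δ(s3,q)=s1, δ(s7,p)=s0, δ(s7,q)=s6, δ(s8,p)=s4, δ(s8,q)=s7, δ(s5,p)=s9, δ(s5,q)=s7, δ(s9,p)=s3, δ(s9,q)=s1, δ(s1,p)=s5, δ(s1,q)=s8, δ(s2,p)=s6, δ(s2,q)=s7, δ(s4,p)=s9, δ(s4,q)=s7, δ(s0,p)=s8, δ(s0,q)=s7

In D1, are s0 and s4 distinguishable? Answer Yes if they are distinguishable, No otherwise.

No

All states are reachable from the start state.
Initial partition by acceptance: {s6,s8,s9} | {s0,s1,s2,s3,s4,s5,s7}.
On input p, block {s0,s1,s2,s3,s4,s5,s7} splits into {s0,s2,s3,s4,s5} and {s1,s7}.
No further refinement is possible. Final partition (3 blocks): {s6,s8,s9} | {s0,s2,s3,s4,s5} | {s1,s7}.
s0 and s4 lie in the same block of the stable partition, so they are equivalent — no string distinguishes them.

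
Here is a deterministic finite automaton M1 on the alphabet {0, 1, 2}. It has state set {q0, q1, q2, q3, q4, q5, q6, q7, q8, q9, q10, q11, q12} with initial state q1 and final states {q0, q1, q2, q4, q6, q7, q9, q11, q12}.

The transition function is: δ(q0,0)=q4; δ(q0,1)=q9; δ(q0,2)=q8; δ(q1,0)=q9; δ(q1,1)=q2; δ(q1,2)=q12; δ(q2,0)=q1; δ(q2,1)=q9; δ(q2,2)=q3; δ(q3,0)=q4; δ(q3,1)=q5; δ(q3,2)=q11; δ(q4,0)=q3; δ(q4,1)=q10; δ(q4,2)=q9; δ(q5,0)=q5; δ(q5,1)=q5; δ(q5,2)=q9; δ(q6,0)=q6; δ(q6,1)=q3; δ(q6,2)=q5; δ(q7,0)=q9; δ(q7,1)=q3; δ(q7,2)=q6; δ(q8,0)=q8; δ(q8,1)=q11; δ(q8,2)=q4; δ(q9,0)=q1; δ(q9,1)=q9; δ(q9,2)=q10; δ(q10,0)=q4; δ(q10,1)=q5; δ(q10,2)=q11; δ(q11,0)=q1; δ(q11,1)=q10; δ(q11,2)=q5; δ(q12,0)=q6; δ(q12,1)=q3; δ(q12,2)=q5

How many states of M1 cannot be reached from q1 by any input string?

3

Starting at q1 and following transitions, the reachable set is {q1, q2, q3, q4, q5, q6, q9, q10, q11, q12}. That leaves q0, q7, q8 unreachable — 3 in total.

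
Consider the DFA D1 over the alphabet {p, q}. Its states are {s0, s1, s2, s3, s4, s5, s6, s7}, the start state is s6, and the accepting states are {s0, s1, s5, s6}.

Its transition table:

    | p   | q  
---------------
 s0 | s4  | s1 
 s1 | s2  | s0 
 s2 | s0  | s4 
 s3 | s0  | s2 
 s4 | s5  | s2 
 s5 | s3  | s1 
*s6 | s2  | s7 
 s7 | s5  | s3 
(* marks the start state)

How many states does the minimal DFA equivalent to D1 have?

3

All states are reachable from the start state.
Initial partition by acceptance: {s0,s1,s5,s6} | {s2,s3,s4,s7}.
On input q, block {s0,s1,s5,s6} splits into {s0,s1,s5} and {s6}.
Stable partition: {s0,s1,s5} | {s2,s3,s4,s7} | {s6} — 3 equivalence classes.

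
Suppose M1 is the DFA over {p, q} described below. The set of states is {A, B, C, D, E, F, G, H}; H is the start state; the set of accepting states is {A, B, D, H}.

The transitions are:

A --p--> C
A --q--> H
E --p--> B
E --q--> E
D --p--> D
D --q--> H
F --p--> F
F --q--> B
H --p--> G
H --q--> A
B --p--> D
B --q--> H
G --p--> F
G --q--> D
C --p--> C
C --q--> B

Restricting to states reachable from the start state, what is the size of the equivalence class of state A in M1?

2

First remove the unreachable states {E}; 7 states remain.
Start with accepting vs non-accepting: {A,B,D,H} | {C,F,G}.
On input p, block {A,B,D,H} splits into {A,H} and {B,D}.
The partition is now stable with 3 blocks: {A,H} | {C,F,G} | {B,D}.
State A belongs to the block {A,H}, which has 2 states.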